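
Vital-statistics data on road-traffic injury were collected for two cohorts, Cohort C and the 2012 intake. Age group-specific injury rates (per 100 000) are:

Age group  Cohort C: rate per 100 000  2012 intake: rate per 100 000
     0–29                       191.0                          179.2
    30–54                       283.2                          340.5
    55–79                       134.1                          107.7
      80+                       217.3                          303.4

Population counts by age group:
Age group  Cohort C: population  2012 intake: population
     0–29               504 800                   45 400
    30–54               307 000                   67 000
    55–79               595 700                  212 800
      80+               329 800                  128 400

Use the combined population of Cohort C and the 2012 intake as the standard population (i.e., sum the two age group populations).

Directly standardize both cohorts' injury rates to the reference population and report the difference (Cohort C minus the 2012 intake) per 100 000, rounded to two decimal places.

Combined standard total = 2 190 900; weights = 0.2511, 0.1707, 0.3690, 0.2091.
Cohort C: 0.2511×191.0 + 0.1707×283.2 + 0.3690×134.1 + 0.2091×217.3 = 191.2418 per 100 000.
The 2012 intake: 0.2511×179.2 + 0.1707×340.5 + 0.3690×107.7 + 0.2091×303.4 = 206.3244 per 100 000.
Difference = 191.2418 − 206.3244 = -15.0826.

-15.08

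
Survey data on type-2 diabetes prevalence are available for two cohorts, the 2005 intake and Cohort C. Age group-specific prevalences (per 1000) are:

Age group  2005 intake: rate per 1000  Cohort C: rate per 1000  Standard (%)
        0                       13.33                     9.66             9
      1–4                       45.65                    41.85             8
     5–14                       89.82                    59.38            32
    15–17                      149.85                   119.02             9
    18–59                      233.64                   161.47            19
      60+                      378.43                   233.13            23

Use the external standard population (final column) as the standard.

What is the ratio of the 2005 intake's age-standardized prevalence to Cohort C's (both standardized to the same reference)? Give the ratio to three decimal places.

1.510

Standard weights: 0.09, 0.08, 0.32, 0.09, 0.19, 0.23.
The 2005 intake: 0.0900×13.33 + 0.0800×45.65 + 0.3200×89.82 + 0.0900×149.85 + 0.1900×233.64 + 0.2300×378.43 = 178.5111 per 1000.
Cohort C: 0.0900×9.66 + 0.0800×41.85 + 0.3200×59.38 + 0.0900×119.02 + 0.1900×161.47 + 0.2300×233.13 = 118.2300 per 1000.
Ratio = 178.5111 ÷ 118.2300 = 1.50986.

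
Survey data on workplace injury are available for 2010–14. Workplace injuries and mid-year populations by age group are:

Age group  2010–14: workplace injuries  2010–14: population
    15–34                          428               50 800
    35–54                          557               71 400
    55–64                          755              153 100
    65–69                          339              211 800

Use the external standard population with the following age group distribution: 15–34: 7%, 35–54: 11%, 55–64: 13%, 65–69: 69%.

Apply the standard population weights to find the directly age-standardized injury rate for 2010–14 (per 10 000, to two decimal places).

31.93

Age-specific rates per 10 000 for 2010–14: 84.25, 78.01, 49.31, 16.01.
Standard weights: 0.07, 0.11, 0.13, 0.69.
Standardized rate: 0.0700×84.25 + 0.1100×78.01 + 0.1300×49.31 + 0.6900×16.01 = 31.9336 per 10 000.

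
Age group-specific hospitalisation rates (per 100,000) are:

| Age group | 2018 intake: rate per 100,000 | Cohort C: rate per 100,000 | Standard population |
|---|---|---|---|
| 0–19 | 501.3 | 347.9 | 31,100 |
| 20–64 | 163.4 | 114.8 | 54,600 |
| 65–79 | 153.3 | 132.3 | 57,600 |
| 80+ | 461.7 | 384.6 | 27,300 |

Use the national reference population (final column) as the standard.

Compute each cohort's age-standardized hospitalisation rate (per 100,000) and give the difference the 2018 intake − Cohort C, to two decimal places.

Standard total = 170,600; weights = 0.1823, 0.3200, 0.3376, 0.1600.
The 2018 intake: 0.1823×501.3 + 0.3200×163.4 + 0.3376×153.3 + 0.1600×461.7 = 269.3233 per 100,000.
Cohort C: 0.1823×347.9 + 0.3200×114.8 + 0.3376×132.3 + 0.1600×384.6 = 206.3765 per 100,000.
Difference = 269.3233 − 206.3765 = 62.9468.

62.95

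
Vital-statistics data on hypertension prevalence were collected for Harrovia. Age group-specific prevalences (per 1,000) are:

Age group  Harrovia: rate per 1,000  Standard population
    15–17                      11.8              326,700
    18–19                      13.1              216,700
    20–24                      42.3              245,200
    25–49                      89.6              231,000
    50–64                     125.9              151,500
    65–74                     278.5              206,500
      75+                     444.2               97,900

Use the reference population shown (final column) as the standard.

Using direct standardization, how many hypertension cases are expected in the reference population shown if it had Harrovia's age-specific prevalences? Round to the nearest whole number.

Expected hypertension cases = Σ (standard pop × age-specific rate ÷ 1,000)
= 326,700×11.8/1,000 + 216,700×13.1/1,000 + 245,200×42.3/1,000 + 231,000×89.6/1,000 + 151,500×125.9/1,000 + 206,500×278.5/1,000 + 97,900×444.2/1,000
= 3855.06 + 2838.77 + 10371.96 + 20697.60 + 19073.85 + 57510.25 + 43487.18 = 157834.67.

157835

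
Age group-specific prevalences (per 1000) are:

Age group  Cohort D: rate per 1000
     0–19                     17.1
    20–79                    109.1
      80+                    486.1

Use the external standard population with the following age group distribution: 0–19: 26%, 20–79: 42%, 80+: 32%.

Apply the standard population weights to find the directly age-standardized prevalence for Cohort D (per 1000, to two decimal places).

205.82

Standard weights: 0.26, 0.42, 0.32.
Standardized rate: 0.2600×17.1 + 0.4200×109.1 + 0.3200×486.1 = 205.8200 per 1000.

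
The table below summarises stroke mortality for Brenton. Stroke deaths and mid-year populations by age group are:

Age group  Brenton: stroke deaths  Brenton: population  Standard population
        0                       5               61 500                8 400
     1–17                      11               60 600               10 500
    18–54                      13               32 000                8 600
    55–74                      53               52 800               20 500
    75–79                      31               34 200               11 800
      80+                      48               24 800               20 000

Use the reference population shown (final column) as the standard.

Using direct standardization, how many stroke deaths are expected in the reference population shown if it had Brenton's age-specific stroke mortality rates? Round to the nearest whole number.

Age-specific rates per 100 000 for Brenton: 8.13, 18.15, 40.62, 100.38, 90.64, 193.55.
Expected stroke deaths = Σ (standard pop × age-specific rate ÷ 100 000)
= 8 400×8.13/100 000 + 10 500×18.15/100 000 + 8 600×40.62/100 000 + 20 500×100.38/100 000 + 11 800×90.64/100 000 + 20 000×193.55/100 000
= 0.68 + 1.91 + 3.49 + 20.58 + 10.70 + 38.71 = 76.07.

76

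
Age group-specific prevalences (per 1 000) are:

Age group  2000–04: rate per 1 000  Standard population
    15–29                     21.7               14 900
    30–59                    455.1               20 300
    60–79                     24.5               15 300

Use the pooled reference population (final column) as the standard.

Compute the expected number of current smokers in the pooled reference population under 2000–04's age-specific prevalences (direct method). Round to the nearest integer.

Expected current smokers = Σ (standard pop × age-specific rate ÷ 1 000)
= 14 900×21.7/1 000 + 20 300×455.1/1 000 + 15 300×24.5/1 000
= 323.33 + 9238.53 + 374.85 = 9936.71.

9937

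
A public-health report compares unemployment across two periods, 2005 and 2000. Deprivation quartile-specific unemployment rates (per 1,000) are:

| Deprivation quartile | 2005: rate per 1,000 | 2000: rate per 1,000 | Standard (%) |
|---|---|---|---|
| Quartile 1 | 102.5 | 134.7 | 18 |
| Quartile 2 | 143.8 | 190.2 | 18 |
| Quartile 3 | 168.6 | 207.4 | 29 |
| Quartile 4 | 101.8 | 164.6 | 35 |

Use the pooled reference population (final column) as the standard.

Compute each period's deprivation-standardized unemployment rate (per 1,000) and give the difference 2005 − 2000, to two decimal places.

Standard weights: 0.18, 0.18, 0.29, 0.35.
2005: 0.1800×102.5 + 0.1800×143.8 + 0.2900×168.6 + 0.3500×101.8 = 128.8580 per 1,000.
2000: 0.1800×134.7 + 0.1800×190.2 + 0.2900×207.4 + 0.3500×164.6 = 176.2380 per 1,000.
Difference = 128.8580 − 176.2380 = -47.3800.

-47.38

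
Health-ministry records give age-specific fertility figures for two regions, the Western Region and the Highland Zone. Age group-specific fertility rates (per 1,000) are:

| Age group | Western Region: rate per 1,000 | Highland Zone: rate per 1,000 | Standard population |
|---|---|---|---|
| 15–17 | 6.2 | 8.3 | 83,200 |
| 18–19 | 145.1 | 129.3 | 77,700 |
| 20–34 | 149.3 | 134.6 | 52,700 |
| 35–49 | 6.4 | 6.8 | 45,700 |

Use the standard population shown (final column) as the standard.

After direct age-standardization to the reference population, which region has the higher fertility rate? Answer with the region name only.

Standard total = 259,300; weights = 0.3209, 0.2997, 0.2032, 0.1762.
The Western Region: 0.3209×6.2 + 0.2997×145.1 + 0.2032×149.3 + 0.1762×6.4 = 76.9406 per 1,000.
The Highland Zone: 0.3209×8.3 + 0.2997×129.3 + 0.2032×134.6 + 0.1762×6.8 = 69.9628 per 1,000.

Western Region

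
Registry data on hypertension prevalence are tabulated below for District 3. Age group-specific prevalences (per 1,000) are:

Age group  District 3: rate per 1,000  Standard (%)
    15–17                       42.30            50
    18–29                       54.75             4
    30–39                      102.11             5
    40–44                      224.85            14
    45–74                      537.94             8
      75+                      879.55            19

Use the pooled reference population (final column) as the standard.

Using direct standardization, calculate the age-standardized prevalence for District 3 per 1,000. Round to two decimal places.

270.07

Standard weights: 0.50, 0.04, 0.05, 0.14, 0.08, 0.19.
Standardized rate: 0.5000×42.30 + 0.0400×54.75 + 0.0500×102.11 + 0.1400×224.85 + 0.0800×537.94 + 0.1900×879.55 = 270.0742 per 1,000.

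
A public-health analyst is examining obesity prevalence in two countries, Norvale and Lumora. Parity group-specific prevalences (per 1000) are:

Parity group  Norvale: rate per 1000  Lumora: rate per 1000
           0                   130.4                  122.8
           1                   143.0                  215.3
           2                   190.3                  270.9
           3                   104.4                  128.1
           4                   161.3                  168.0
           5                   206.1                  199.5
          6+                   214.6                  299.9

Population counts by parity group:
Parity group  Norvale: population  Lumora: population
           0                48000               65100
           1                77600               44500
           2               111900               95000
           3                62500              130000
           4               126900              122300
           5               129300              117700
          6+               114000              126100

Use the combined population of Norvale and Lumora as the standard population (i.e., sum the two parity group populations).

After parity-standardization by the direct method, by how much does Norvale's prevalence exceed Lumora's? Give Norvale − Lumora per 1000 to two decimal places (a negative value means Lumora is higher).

-36.27

Combined standard total = 1370900; weights = 0.0825, 0.0891, 0.1509, 0.1404, 0.1818, 0.1802, 0.1751.
Norvale: 0.0825×130.4 + 0.0891×143.0 + 0.1509×190.3 + 0.1404×104.4 + 0.1818×161.3 + 0.1802×206.1 + 0.1751×214.6 = 170.9145 per 1000.
Lumora: 0.0825×122.8 + 0.0891×215.3 + 0.1509×270.9 + 0.1404×128.1 + 0.1818×168.0 + 0.1802×199.5 + 0.1751×299.9 = 207.1875 per 1000.
Difference = 170.9145 − 207.1875 = -36.2730.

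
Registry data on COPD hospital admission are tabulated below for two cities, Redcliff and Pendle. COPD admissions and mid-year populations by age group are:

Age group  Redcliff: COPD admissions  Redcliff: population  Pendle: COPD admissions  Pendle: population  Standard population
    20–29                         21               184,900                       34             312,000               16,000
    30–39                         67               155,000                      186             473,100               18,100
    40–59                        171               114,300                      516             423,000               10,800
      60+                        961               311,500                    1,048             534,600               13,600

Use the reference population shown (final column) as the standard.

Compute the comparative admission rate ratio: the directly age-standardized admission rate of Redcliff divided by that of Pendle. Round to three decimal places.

Age-specific rates per 10,000 for Redcliff: 1.14, 4.32, 14.96, 30.85.
For Pendle: 1.09, 3.93, 12.20, 19.60.
Standard total = 58,500; weights = 0.2735, 0.3094, 0.1846, 0.2325.
Redcliff: 0.2735×1.14 + 0.3094×4.32 + 0.1846×14.96 + 0.2325×30.85 = 11.5821 per 10,000.
Pendle: 0.2735×1.09 + 0.3094×3.93 + 0.1846×12.20 + 0.2325×19.60 = 8.3239 per 10,000.
Ratio = 11.5821 ÷ 8.3239 = 1.39143.

1.391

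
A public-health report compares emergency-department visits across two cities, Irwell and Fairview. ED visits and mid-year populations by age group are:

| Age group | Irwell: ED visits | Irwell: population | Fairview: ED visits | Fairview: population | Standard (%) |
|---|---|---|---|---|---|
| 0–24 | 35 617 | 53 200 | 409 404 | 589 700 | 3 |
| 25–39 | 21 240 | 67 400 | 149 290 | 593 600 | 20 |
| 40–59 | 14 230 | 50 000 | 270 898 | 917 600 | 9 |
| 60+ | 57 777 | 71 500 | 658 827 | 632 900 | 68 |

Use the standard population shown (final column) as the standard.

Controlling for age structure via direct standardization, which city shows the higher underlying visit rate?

Fairview

Age-specific rates per 1 000 for Irwell: 669.492, 315.134, 284.600, 808.070.
For Fairview: 694.258, 251.499, 295.224, 1040.965.
Standard weights: 0.03, 0.20, 0.09, 0.68.
Irwell: 0.0300×669.492 + 0.2000×315.134 + 0.0900×284.600 + 0.6800×808.070 = 658.2130 per 1 000.
Fairview: 0.0300×694.258 + 0.2000×251.499 + 0.0900×295.224 + 0.6800×1040.965 = 805.5543 per 1 000.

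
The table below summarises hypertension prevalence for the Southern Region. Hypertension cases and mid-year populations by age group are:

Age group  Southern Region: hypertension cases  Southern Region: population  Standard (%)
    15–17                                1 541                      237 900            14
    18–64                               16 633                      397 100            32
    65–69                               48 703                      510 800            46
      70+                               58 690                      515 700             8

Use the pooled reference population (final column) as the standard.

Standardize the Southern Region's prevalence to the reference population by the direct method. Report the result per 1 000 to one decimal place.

Age-specific rates per 1 000 for the Southern Region: 6.478, 41.886, 95.347, 113.806.
Standard weights: 0.14, 0.32, 0.46, 0.08.
Standardized rate: 0.1400×6.478 + 0.3200×41.886 + 0.4600×95.347 + 0.0800×113.806 = 67.2743 per 1 000.

67.3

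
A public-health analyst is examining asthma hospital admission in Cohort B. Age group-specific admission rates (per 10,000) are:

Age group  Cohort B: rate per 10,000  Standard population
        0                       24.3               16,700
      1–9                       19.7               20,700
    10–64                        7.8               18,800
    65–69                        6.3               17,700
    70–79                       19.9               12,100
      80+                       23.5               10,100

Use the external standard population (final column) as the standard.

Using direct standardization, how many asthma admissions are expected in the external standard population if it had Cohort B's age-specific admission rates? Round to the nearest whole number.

155

Expected asthma admissions = Σ (standard pop × age-specific rate ÷ 10,000)
= 16,700×24.3/10,000 + 20,700×19.7/10,000 + 18,800×7.8/10,000 + 17,700×6.3/10,000 + 12,100×19.9/10,000 + 10,100×23.5/10,000
= 40.58 + 40.78 + 14.66 + 11.15 + 24.08 + 23.73 = 154.99.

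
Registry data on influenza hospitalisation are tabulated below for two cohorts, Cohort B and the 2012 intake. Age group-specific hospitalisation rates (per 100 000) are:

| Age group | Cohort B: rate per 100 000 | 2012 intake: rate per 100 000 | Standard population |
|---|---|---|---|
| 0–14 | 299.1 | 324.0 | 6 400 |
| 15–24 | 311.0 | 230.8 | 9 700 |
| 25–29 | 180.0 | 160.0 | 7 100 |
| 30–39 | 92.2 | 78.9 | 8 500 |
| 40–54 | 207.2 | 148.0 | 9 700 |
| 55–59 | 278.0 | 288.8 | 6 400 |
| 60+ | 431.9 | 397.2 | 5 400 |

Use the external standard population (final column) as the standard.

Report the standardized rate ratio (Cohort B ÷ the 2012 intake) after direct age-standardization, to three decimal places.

Standard total = 53 200; weights = 0.1203, 0.1823, 0.1335, 0.1598, 0.1823, 0.1203, 0.1015.
Cohort B: 0.1203×299.1 + 0.1823×311.0 + 0.1335×180.0 + 0.1598×92.2 + 0.1823×207.2 + 0.1203×278.0 + 0.1015×431.9 = 246.5026 per 100 000.
The 2012 intake: 0.1203×324.0 + 0.1823×230.8 + 0.1335×160.0 + 0.1598×78.9 + 0.1823×148.0 + 0.1203×288.8 + 0.1015×397.2 = 217.0641 per 100 000.
Ratio = 246.5026 ÷ 217.0641 = 1.13562.

1.136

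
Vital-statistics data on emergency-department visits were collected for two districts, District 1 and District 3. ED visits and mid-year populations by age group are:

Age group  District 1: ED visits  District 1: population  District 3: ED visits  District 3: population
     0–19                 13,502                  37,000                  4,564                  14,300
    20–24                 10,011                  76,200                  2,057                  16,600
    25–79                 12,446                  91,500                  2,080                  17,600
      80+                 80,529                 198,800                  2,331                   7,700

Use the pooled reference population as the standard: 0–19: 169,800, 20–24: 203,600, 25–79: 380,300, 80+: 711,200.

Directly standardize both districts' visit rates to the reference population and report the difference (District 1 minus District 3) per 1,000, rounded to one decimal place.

60.7

Age-specific rates per 1,000 for District 1: 364.919, 131.378, 136.022, 405.075.
For District 3: 319.161, 123.916, 118.182, 302.727.
Standard total = 1,464,900; weights = 0.1159, 0.1390, 0.2596, 0.4855.
District 1: 0.1159×364.919 + 0.1390×131.378 + 0.2596×136.022 + 0.4855×405.075 = 292.5323 per 1,000.
District 3: 0.1159×319.161 + 0.1390×123.916 + 0.2596×118.182 + 0.4855×302.727 = 231.8704 per 1,000.
Difference = 292.5323 − 231.8704 = 60.6619.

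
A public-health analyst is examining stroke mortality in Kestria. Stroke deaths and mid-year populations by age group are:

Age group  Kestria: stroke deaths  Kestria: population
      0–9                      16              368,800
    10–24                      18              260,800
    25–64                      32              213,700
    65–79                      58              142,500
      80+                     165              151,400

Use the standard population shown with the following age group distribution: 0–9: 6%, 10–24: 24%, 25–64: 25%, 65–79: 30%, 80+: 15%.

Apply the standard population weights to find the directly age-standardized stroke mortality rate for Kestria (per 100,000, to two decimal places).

Age-specific rates per 100,000 for Kestria: 4.34, 6.90, 14.97, 40.70, 108.98.
Standard weights: 0.06, 0.24, 0.25, 0.30, 0.15.
Standardized rate: 0.0600×4.34 + 0.2400×6.90 + 0.2500×14.97 + 0.3000×40.70 + 0.1500×108.98 = 34.2183 per 100,000.

34.22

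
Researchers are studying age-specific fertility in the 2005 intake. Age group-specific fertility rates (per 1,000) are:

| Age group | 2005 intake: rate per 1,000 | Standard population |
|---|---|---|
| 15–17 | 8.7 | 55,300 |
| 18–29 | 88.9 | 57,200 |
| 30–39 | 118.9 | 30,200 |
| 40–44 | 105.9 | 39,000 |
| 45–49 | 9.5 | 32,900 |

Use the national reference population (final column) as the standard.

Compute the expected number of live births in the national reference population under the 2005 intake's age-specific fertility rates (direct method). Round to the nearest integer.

Expected live births = Σ (standard pop × age-specific rate ÷ 1,000)
= 55,300×8.7/1,000 + 57,200×88.9/1,000 + 30,200×118.9/1,000 + 39,000×105.9/1,000 + 32,900×9.5/1,000
= 481.11 + 5085.08 + 3590.78 + 4130.10 + 312.55 = 13599.62.

13600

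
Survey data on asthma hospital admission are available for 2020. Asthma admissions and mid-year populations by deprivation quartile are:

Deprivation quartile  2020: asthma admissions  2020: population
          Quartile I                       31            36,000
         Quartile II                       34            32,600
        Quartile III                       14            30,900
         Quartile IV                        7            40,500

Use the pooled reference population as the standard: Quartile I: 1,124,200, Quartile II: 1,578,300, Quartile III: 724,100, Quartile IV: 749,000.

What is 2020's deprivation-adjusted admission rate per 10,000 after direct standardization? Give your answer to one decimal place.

7.4

Deprivation-specific rates per 10,000 for 2020: 8.61, 10.43, 4.53, 1.73.
Standard total = 4,175,600; weights = 0.2692, 0.3780, 0.1734, 0.1794.
Standardized rate: 0.2692×8.61 + 0.3780×10.43 + 0.1734×4.53 + 0.1794×1.73 = 7.3562 per 10,000.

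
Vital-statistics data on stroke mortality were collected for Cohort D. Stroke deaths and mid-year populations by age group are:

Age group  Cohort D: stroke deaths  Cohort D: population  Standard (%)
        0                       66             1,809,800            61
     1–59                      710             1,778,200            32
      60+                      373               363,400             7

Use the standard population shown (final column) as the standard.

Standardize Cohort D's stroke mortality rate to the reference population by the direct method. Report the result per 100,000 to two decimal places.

Age-specific rates per 100,000 for Cohort D: 3.65, 39.93, 102.64.
Standard weights: 0.61, 0.32, 0.07.
Standardized rate: 0.6100×3.65 + 0.3200×39.93 + 0.0700×102.64 = 22.1864 per 100,000.

22.19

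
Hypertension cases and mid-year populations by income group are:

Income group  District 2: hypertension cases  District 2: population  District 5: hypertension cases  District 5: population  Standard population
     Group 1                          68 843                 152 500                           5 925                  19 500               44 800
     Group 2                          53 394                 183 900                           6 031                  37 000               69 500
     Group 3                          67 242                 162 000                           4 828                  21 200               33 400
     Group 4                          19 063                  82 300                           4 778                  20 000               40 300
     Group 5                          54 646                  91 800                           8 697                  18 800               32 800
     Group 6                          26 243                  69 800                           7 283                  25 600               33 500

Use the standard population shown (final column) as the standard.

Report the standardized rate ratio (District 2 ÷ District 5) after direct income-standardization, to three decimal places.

Income-specific rates per 1 000 for District 2: 451.430, 290.343, 415.074, 231.628, 595.272, 375.974.
For District 5: 303.846, 163.000, 227.736, 238.900, 462.606, 284.492.
Standard total = 254 300; weights = 0.1762, 0.2733, 0.1313, 0.1585, 0.1290, 0.1317.
District 2: 0.1762×451.430 + 0.2733×290.343 + 0.1313×415.074 + 0.1585×231.628 + 0.1290×595.272 + 0.1317×375.974 = 376.4098 per 1 000.
District 5: 0.1762×303.846 + 0.2733×163.000 + 0.1313×227.736 + 0.1585×238.900 + 0.1290×462.606 + 0.1317×284.492 = 262.9919 per 1 000.
Ratio = 376.4098 ÷ 262.9919 = 1.43126.

1.431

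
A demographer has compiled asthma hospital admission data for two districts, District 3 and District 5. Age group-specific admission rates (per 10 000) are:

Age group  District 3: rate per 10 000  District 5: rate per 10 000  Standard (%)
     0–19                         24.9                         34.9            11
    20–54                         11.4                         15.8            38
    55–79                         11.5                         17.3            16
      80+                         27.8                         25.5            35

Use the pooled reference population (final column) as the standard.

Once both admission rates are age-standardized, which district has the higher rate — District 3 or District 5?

Standard weights: 0.11, 0.38, 0.16, 0.35.
District 3: 0.1100×24.9 + 0.3800×11.4 + 0.1600×11.5 + 0.3500×27.8 = 18.6410 per 10 000.
District 5: 0.1100×34.9 + 0.3800×15.8 + 0.1600×17.3 + 0.3500×25.5 = 21.5360 per 10 000.

District 5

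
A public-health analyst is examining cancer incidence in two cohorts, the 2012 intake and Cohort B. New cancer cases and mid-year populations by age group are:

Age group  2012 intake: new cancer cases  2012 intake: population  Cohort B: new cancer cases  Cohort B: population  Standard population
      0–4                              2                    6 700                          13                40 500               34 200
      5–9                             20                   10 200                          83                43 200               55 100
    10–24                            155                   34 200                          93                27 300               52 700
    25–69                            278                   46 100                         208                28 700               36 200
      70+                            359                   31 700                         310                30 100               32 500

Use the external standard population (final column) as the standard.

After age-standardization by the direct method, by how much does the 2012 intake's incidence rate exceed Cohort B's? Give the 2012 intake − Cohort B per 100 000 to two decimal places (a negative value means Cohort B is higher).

23.74

Age-specific rates per 100 000 for the 2012 intake: 29.85, 196.08, 453.22, 603.04, 1132.49.
For Cohort B: 32.10, 192.13, 340.66, 724.74, 1029.90.
Standard total = 210 700; weights = 0.1623, 0.2615, 0.2501, 0.1718, 0.1542.
The 2012 intake: 0.1623×29.85 + 0.2615×196.08 + 0.2501×453.22 + 0.1718×603.04 + 0.1542×1132.49 = 447.7705 per 100 000.
Cohort B: 0.1623×32.10 + 0.2615×192.13 + 0.2501×340.66 + 0.1718×724.74 + 0.1542×1029.90 = 424.0350 per 100 000.
Difference = 447.7705 − 424.0350 = 23.7355.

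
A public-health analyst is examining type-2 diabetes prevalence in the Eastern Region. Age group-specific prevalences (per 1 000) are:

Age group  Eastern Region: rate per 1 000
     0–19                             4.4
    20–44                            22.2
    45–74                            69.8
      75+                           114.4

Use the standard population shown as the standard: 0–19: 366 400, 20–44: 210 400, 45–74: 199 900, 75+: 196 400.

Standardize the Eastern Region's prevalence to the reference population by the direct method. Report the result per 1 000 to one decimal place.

43.9

Standard total = 973 100; weights = 0.3765, 0.2162, 0.2054, 0.2018.
Standardized rate: 0.3765×4.4 + 0.2162×22.2 + 0.2054×69.8 + 0.2018×114.4 = 43.8847 per 1 000.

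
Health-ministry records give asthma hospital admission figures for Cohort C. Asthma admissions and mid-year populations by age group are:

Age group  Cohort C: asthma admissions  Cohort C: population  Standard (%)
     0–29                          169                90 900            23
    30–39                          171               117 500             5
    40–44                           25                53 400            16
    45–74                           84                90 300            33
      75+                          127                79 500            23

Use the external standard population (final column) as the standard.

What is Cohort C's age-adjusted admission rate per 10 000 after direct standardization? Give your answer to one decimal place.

12.5

Age-specific rates per 10 000 for Cohort C: 18.59, 14.55, 4.68, 9.30, 15.97.
Standard weights: 0.23, 0.05, 0.16, 0.33, 0.23.
Standardized rate: 0.2300×18.59 + 0.0500×14.55 + 0.1600×4.68 + 0.3300×9.30 + 0.2300×15.97 = 12.4968 per 10 000.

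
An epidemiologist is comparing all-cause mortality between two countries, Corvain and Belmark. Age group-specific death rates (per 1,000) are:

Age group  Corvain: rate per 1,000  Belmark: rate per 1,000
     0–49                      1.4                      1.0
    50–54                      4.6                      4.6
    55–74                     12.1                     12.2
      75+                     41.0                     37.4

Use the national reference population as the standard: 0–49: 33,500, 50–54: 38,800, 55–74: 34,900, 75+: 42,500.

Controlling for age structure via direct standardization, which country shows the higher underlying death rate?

Standard total = 149,700; weights = 0.2238, 0.2592, 0.2331, 0.2839.
Corvain: 0.2238×1.4 + 0.2592×4.6 + 0.2331×12.1 + 0.2839×41.0 = 15.9664 per 1,000.
Belmark: 0.2238×1.0 + 0.2592×4.6 + 0.2331×12.2 + 0.2839×37.4 = 14.8782 per 1,000.

Corvain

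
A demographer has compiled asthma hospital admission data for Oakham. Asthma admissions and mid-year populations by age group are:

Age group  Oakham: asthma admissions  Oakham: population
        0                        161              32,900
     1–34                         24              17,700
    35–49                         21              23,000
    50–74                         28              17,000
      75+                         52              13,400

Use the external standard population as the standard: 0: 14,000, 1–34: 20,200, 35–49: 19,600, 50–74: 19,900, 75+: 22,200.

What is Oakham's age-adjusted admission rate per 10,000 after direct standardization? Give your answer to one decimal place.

Age-specific rates per 10,000 for Oakham: 48.94, 13.56, 9.13, 16.47, 38.81.
Standard total = 95,900; weights = 0.1460, 0.2106, 0.2044, 0.2075, 0.2315.
Standardized rate: 0.1460×48.94 + 0.2106×13.56 + 0.2044×9.13 + 0.2075×16.47 + 0.2315×38.81 = 24.2671 per 10,000.

24.3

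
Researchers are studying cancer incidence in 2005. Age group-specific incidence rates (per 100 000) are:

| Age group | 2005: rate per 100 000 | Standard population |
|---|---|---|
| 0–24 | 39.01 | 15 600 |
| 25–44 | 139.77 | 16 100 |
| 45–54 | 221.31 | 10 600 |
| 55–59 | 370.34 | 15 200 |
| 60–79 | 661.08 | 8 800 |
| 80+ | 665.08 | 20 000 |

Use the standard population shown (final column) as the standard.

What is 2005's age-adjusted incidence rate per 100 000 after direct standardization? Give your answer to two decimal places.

Standard total = 86 300; weights = 0.1808, 0.1866, 0.1228, 0.1761, 0.1020, 0.2317.
Standardized rate: 0.1808×39.01 + 0.1866×139.77 + 0.1228×221.31 + 0.1761×370.34 + 0.1020×661.08 + 0.2317×665.08 = 347.0801 per 100 000.

347.08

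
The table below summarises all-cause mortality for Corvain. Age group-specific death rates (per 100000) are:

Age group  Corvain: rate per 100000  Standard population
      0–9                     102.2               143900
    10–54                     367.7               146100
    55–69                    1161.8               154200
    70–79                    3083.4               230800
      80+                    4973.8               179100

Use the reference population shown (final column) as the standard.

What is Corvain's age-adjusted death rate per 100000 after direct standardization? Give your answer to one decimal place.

Standard total = 854100; weights = 0.1685, 0.1711, 0.1805, 0.2702, 0.2097.
Standardized rate: 0.1685×102.2 + 0.1711×367.7 + 0.1805×1161.8 + 0.2702×3083.4 + 0.2097×4973.8 = 2166.0618 per 100000.

2166.1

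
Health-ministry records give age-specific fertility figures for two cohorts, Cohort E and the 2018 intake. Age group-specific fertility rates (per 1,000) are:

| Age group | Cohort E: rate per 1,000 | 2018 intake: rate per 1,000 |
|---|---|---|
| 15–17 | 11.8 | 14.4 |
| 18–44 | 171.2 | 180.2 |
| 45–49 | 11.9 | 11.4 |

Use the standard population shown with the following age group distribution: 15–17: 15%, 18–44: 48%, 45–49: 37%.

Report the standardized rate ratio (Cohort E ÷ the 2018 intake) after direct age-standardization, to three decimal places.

0.951

Standard weights: 0.15, 0.48, 0.37.
Cohort E: 0.1500×11.8 + 0.4800×171.2 + 0.3700×11.9 = 88.3490 per 1,000.
The 2018 intake: 0.1500×14.4 + 0.4800×180.2 + 0.3700×11.4 = 92.8740 per 1,000.
Ratio = 88.3490 ÷ 92.8740 = 0.95128.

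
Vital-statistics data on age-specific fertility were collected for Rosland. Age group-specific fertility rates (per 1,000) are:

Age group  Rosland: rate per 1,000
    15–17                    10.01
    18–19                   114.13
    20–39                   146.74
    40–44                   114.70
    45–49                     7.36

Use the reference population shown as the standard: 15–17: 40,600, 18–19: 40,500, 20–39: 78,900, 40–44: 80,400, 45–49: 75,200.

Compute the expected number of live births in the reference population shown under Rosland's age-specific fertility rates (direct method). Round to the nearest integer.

Expected live births = Σ (standard pop × age-specific rate ÷ 1,000)
= 40,600×10.01/1,000 + 40,500×114.13/1,000 + 78,900×146.74/1,000 + 80,400×114.70/1,000 + 75,200×7.36/1,000
= 406.41 + 4622.27 + 11577.79 + 9221.88 + 553.47 = 26381.81.

26382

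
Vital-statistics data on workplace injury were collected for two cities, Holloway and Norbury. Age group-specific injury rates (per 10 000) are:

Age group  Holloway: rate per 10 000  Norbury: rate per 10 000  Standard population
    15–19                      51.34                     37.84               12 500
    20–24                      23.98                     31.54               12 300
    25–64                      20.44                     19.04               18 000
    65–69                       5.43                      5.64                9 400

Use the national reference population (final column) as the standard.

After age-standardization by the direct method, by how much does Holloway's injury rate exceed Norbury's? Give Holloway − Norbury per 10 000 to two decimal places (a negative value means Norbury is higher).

Standard total = 52 200; weights = 0.2395, 0.2356, 0.3448, 0.1801.
Holloway: 0.2395×51.34 + 0.2356×23.98 + 0.3448×20.44 + 0.1801×5.43 = 25.9706 per 10 000.
Norbury: 0.2395×37.84 + 0.2356×31.54 + 0.3448×19.04 + 0.1801×5.64 = 24.0743 per 10 000.
Difference = 25.9706 − 24.0743 = 1.8963.

1.90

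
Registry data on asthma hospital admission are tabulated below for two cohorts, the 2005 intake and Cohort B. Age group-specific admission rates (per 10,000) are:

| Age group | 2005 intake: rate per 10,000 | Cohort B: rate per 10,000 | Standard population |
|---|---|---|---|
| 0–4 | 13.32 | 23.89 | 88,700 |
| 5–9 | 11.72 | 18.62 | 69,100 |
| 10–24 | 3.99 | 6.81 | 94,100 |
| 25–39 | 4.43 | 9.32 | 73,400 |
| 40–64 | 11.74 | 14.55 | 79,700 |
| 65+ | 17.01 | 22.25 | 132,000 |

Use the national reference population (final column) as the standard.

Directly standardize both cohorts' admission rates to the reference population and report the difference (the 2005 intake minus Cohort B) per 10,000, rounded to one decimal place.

-5.5

Standard total = 537,000; weights = 0.1652, 0.1287, 0.1752, 0.1367, 0.1484, 0.2458.
The 2005 intake: 0.1652×13.32 + 0.1287×11.72 + 0.1752×3.99 + 0.1367×4.43 + 0.1484×11.74 + 0.2458×17.01 = 10.9366 per 10,000.
Cohort B: 0.1652×23.89 + 0.1287×18.62 + 0.1752×6.81 + 0.1367×9.32 + 0.1484×14.55 + 0.2458×22.25 = 16.4380 per 10,000.
Difference = 10.9366 − 16.4380 = -5.5014.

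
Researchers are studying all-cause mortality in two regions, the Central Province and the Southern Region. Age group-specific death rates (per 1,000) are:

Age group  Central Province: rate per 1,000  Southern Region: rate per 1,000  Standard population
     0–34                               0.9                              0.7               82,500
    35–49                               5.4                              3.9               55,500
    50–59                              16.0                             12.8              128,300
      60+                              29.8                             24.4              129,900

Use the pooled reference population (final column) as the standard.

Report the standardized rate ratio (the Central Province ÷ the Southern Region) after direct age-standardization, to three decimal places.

Standard total = 396,200; weights = 0.2082, 0.1401, 0.3238, 0.3279.
The Central Province: 0.2082×0.9 + 0.1401×5.4 + 0.3238×16.0 + 0.3279×29.8 = 15.8954 per 1,000.
The Southern Region: 0.2082×0.7 + 0.1401×3.9 + 0.3238×12.8 + 0.3279×24.4 = 12.8370 per 1,000.
Ratio = 15.8954 ÷ 12.8370 = 1.23826.

1.238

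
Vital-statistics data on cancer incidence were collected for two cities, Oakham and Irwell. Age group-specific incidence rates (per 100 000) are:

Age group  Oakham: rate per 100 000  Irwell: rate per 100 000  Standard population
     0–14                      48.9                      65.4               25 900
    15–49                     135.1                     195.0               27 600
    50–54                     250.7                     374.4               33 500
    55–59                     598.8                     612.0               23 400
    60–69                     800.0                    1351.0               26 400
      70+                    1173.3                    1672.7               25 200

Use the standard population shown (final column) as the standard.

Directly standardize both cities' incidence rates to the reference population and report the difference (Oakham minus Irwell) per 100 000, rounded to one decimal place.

Standard total = 162 000; weights = 0.1599, 0.1704, 0.2068, 0.1444, 0.1630, 0.1556.
Oakham: 0.1599×48.9 + 0.1704×135.1 + 0.2068×250.7 + 0.1444×598.8 + 0.1630×800.0 + 0.1556×1173.3 = 482.0543 per 100 000.
Irwell: 0.1599×65.4 + 0.1704×195.0 + 0.2068×374.4 + 0.1444×612.0 + 0.1630×1351.0 + 0.1556×1672.7 = 689.8611 per 100 000.
Difference = 482.0543 − 689.8611 = -207.8068.

-207.8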